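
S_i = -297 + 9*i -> [-297, -288, -279, -270, -261]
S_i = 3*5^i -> [3, 15, 75, 375, 1875]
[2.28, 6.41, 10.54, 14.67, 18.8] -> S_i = 2.28 + 4.13*i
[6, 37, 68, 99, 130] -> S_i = 6 + 31*i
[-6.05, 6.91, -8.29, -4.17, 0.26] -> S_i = Random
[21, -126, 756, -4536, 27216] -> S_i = 21*-6^i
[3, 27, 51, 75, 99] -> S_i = 3 + 24*i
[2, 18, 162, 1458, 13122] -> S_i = 2*9^i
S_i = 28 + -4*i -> [28, 24, 20, 16, 12]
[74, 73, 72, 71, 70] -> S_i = 74 + -1*i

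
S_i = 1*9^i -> [1, 9, 81, 729, 6561]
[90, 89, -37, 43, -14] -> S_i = Random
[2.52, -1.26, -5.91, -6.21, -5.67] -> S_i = Random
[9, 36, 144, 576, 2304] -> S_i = 9*4^i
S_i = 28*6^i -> [28, 168, 1008, 6048, 36288]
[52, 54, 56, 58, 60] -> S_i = 52 + 2*i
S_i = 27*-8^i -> [27, -216, 1728, -13824, 110592]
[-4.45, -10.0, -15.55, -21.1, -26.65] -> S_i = -4.45 + -5.55*i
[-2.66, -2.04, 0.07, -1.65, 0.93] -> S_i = Random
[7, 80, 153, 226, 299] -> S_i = 7 + 73*i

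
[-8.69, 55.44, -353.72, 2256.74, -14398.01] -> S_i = -8.69*(-6.38)^i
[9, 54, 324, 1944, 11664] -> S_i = 9*6^i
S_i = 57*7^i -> [57, 399, 2793, 19551, 136857]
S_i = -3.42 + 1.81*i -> [-3.42, -1.61, 0.2, 2.01, 3.82]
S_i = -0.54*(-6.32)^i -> [-0.54, 3.41, -21.57, 136.32, -861.51]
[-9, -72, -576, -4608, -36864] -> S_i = -9*8^i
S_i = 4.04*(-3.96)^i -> [4.04, -16.0, 63.35, -250.88, 993.49]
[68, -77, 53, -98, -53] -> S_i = Random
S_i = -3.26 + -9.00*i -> [-3.26, -12.26, -21.26, -30.26, -39.26]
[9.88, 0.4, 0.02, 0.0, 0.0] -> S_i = 9.88*0.04^i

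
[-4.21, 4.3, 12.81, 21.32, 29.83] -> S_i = -4.21 + 8.51*i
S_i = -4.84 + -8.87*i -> [-4.84, -13.71, -22.58, -31.45, -40.32]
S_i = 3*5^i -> [3, 15, 75, 375, 1875]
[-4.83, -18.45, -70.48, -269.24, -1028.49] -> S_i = -4.83*3.82^i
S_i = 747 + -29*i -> [747, 718, 689, 660, 631]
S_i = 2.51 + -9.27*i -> [2.51, -6.76, -16.03, -25.3, -34.57]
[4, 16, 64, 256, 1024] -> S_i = 4*4^i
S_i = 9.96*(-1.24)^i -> [9.96, -12.35, 15.31, -18.99, 23.55]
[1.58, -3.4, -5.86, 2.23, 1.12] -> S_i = Random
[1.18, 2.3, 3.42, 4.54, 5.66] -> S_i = 1.18 + 1.12*i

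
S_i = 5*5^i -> [5, 25, 125, 625, 3125]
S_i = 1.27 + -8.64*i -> [1.27, -7.37, -16.01, -24.65, -33.29]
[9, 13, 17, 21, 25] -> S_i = 9 + 4*i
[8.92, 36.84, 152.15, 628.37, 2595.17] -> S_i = 8.92*4.13^i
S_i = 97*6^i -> [97, 582, 3492, 20952, 125712]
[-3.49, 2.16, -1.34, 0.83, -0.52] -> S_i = -3.49*(-0.62)^i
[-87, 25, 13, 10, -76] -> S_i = Random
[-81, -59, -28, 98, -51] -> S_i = Random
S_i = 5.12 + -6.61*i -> [5.12, -1.49, -8.1, -14.71, -21.32]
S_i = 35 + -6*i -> [35, 29, 23, 17, 11]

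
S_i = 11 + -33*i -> [11, -22, -55, -88, -121]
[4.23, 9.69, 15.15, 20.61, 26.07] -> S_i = 4.23 + 5.46*i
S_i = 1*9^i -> [1, 9, 81, 729, 6561]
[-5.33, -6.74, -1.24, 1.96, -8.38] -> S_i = Random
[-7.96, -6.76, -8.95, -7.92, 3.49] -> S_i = Random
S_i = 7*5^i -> [7, 35, 175, 875, 4375]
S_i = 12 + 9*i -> [12, 21, 30, 39, 48]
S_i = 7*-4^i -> [7, -28, 112, -448, 1792]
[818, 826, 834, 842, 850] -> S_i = 818 + 8*i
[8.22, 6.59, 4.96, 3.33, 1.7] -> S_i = 8.22 + -1.63*i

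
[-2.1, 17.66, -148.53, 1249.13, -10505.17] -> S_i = -2.10*(-8.41)^i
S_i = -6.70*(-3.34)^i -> [-6.7, 22.38, -74.74, 249.64, -833.8]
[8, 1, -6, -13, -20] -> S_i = 8 + -7*i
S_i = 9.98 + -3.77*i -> [9.98, 6.21, 2.44, -1.33, -5.1]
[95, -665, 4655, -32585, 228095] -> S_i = 95*-7^i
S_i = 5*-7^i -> [5, -35, 245, -1715, 12005]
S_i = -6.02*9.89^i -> [-6.02, -59.54, -588.83, -5823.52, -57594.59]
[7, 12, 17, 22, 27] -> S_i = 7 + 5*i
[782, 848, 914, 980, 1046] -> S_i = 782 + 66*i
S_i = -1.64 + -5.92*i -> [-1.64, -7.56, -13.48, -19.4, -25.32]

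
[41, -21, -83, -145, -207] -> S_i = 41 + -62*i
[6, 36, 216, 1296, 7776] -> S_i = 6*6^i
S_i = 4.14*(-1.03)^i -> [4.14, -4.26, 4.39, -4.52, 4.66]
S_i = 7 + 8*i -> [7, 15, 23, 31, 39]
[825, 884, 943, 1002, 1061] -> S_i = 825 + 59*i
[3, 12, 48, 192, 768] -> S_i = 3*4^i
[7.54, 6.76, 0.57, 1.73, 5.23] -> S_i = Random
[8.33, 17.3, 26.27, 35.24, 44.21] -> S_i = 8.33 + 8.97*i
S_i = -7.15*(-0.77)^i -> [-7.15, 5.51, -4.24, 3.26, -2.51]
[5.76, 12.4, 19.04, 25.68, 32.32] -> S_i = 5.76 + 6.64*i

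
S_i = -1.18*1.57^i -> [-1.18, -1.85, -2.91, -4.57, -7.17]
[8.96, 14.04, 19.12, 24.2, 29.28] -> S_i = 8.96 + 5.08*i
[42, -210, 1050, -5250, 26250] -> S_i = 42*-5^i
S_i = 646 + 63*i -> [646, 709, 772, 835, 898]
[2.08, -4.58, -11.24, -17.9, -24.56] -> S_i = 2.08 + -6.66*i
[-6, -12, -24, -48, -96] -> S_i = -6*2^i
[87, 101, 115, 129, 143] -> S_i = 87 + 14*i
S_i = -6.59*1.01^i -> [-6.59, -6.66, -6.72, -6.79, -6.86]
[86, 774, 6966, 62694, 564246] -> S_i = 86*9^i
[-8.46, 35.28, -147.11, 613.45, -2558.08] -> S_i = -8.46*(-4.17)^i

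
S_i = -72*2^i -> [-72, -144, -288, -576, -1152]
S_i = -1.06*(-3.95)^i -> [-1.06, 4.19, -16.54, 65.33, -258.04]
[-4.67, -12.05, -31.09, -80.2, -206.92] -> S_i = -4.67*2.58^i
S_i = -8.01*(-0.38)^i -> [-8.01, 3.04, -1.16, 0.44, -0.17]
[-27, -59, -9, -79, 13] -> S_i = Random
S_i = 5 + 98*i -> [5, 103, 201, 299, 397]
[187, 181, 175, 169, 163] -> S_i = 187 + -6*i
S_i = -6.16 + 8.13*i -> [-6.16, 1.97, 10.1, 18.23, 26.36]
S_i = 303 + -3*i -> [303, 300, 297, 294, 291]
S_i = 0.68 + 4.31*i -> [0.68, 4.99, 9.3, 13.61, 17.92]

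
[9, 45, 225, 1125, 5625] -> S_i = 9*5^i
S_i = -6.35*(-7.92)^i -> [-6.35, 50.29, -398.31, 3154.64, -24984.72]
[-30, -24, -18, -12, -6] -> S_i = -30 + 6*i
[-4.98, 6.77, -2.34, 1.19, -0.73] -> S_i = Random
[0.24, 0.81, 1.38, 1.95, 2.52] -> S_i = 0.24 + 0.57*i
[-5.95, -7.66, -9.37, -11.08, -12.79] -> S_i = -5.95 + -1.71*i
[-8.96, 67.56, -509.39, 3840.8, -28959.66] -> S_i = -8.96*(-7.54)^i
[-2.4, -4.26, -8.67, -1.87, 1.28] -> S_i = Random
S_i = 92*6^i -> [92, 552, 3312, 19872, 119232]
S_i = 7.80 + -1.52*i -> [7.8, 6.28, 4.76, 3.24, 1.72]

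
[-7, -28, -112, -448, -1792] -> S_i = -7*4^i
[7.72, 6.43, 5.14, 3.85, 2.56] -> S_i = 7.72 + -1.29*i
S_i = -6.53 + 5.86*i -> [-6.53, -0.67, 5.19, 11.05, 16.91]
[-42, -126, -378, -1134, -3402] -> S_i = -42*3^i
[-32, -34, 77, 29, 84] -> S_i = Random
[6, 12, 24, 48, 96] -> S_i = 6*2^i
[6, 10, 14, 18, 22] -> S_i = 6 + 4*i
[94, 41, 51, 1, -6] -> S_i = Random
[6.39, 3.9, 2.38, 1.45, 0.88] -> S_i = 6.39*0.61^i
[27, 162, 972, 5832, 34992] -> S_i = 27*6^i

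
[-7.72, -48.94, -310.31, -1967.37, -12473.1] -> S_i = -7.72*6.34^i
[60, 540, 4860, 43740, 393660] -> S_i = 60*9^i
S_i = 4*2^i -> [4, 8, 16, 32, 64]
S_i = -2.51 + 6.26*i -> [-2.51, 3.75, 10.01, 16.27, 22.53]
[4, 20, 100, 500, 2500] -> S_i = 4*5^i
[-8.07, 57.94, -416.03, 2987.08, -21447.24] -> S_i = -8.07*(-7.18)^i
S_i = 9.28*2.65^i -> [9.28, 24.59, 65.17, 172.7, 457.65]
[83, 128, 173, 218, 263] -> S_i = 83 + 45*i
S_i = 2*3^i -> [2, 6, 18, 54, 162]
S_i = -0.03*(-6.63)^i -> [-0.03, 0.2, -1.32, 8.74, -57.97]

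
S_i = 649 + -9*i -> [649, 640, 631, 622, 613]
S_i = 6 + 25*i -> [6, 31, 56, 81, 106]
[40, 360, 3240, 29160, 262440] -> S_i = 40*9^i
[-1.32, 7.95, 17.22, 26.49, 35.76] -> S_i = -1.32 + 9.27*i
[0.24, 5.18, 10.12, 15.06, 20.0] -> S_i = 0.24 + 4.94*i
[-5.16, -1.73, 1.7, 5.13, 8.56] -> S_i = -5.16 + 3.43*i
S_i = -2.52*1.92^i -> [-2.52, -4.84, -9.29, -17.84, -34.25]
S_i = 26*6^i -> [26, 156, 936, 5616, 33696]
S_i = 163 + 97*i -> [163, 260, 357, 454, 551]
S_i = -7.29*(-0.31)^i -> [-7.29, 2.26, -0.7, 0.22, -0.07]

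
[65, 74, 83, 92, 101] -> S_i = 65 + 9*i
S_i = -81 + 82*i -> [-81, 1, 83, 165, 247]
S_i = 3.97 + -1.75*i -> [3.97, 2.22, 0.47, -1.28, -3.03]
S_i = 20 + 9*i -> [20, 29, 38, 47, 56]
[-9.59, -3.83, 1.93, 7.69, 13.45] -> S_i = -9.59 + 5.76*i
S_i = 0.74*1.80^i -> [0.74, 1.33, 2.4, 4.32, 7.77]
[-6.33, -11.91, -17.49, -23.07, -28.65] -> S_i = -6.33 + -5.58*i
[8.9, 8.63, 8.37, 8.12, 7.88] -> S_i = 8.90*0.97^i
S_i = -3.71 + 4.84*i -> [-3.71, 1.13, 5.97, 10.81, 15.65]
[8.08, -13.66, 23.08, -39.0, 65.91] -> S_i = 8.08*(-1.69)^i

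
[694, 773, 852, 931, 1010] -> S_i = 694 + 79*i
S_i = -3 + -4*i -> [-3, -7, -11, -15, -19]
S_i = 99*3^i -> [99, 297, 891, 2673, 8019]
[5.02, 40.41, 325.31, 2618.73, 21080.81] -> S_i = 5.02*8.05^i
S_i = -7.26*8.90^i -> [-7.26, -64.61, -575.06, -5118.07, -45550.87]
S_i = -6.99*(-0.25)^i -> [-6.99, 1.75, -0.44, 0.11, -0.03]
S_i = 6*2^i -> [6, 12, 24, 48, 96]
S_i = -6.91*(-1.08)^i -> [-6.91, 7.46, -8.06, 8.7, -9.4]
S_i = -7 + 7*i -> [-7, 0, 7, 14, 21]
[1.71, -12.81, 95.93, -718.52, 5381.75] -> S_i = 1.71*(-7.49)^i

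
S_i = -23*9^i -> [-23, -207, -1863, -16767, -150903]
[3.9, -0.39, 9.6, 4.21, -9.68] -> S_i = Random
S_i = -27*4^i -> [-27, -108, -432, -1728, -6912]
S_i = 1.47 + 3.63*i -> [1.47, 5.1, 8.73, 12.36, 15.99]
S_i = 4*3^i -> [4, 12, 36, 108, 324]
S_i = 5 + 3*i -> [5, 8, 11, 14, 17]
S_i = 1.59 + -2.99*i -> [1.59, -1.4, -4.39, -7.38, -10.37]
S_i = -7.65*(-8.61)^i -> [-7.65, 65.87, -567.11, 4882.82, -42041.1]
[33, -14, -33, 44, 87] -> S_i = Random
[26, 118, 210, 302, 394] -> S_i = 26 + 92*i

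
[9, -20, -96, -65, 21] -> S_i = Random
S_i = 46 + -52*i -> [46, -6, -58, -110, -162]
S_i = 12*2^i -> [12, 24, 48, 96, 192]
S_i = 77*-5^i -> [77, -385, 1925, -9625, 48125]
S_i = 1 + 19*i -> [1, 20, 39, 58, 77]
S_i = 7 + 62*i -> [7, 69, 131, 193, 255]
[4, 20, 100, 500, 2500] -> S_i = 4*5^i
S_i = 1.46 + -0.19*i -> [1.46, 1.27, 1.08, 0.89, 0.7]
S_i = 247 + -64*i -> [247, 183, 119, 55, -9]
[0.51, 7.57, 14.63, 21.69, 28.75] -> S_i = 0.51 + 7.06*i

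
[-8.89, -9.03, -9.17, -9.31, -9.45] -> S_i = -8.89 + -0.14*i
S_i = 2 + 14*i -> [2, 16, 30, 44, 58]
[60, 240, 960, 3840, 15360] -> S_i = 60*4^i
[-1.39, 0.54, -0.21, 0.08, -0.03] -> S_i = -1.39*(-0.39)^i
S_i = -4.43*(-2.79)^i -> [-4.43, 12.36, -34.48, 96.21, -268.42]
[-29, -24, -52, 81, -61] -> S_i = Random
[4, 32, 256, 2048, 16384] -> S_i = 4*8^i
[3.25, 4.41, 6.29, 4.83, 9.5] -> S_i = Random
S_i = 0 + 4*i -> [0, 4, 8, 12, 16]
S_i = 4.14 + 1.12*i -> [4.14, 5.26, 6.38, 7.5, 8.62]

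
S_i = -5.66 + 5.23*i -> [-5.66, -0.43, 4.8, 10.03, 15.26]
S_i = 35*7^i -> [35, 245, 1715, 12005, 84035]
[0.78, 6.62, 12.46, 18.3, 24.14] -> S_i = 0.78 + 5.84*i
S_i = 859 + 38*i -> [859, 897, 935, 973, 1011]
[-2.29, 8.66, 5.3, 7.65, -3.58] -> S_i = Random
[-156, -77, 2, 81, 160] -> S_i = -156 + 79*i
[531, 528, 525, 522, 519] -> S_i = 531 + -3*i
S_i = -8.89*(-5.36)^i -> [-8.89, 47.65, -255.41, 1368.98, -7337.72]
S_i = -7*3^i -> [-7, -21, -63, -189, -567]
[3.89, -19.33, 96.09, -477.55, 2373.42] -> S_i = 3.89*(-4.97)^i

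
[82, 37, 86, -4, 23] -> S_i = Random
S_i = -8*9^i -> [-8, -72, -648, -5832, -52488]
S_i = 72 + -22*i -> [72, 50, 28, 6, -16]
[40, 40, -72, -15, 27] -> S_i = Random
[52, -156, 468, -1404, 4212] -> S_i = 52*-3^i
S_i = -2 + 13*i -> [-2, 11, 24, 37, 50]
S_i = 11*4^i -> [11, 44, 176, 704, 2816]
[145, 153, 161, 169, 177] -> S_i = 145 + 8*i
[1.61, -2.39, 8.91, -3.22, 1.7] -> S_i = Random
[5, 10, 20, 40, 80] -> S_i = 5*2^i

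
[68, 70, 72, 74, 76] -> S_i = 68 + 2*i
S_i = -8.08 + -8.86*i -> [-8.08, -16.94, -25.8, -34.66, -43.52]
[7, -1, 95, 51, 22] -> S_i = Random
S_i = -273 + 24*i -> [-273, -249, -225, -201, -177]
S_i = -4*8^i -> [-4, -32, -256, -2048, -16384]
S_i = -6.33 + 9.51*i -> [-6.33, 3.18, 12.69, 22.2, 31.71]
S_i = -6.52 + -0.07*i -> [-6.52, -6.59, -6.66, -6.73, -6.8]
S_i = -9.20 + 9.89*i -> [-9.2, 0.69, 10.58, 20.47, 30.36]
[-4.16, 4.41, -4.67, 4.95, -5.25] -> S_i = -4.16*(-1.06)^i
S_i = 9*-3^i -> [9, -27, 81, -243, 729]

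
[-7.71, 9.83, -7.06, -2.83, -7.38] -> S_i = Random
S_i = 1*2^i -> [1, 2, 4, 8, 16]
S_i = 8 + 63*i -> [8, 71, 134, 197, 260]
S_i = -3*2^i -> [-3, -6, -12, -24, -48]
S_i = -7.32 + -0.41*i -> [-7.32, -7.73, -8.14, -8.55, -8.96]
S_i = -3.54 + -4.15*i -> [-3.54, -7.69, -11.84, -15.99, -20.14]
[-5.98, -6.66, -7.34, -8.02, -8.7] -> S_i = -5.98 + -0.68*i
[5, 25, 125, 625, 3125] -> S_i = 5*5^i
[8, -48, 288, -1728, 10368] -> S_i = 8*-6^i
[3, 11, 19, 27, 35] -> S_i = 3 + 8*i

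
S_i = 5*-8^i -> [5, -40, 320, -2560, 20480]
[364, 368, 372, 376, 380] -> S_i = 364 + 4*i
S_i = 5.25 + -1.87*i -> [5.25, 3.38, 1.51, -0.36, -2.23]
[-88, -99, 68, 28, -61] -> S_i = Random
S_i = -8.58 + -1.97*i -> [-8.58, -10.55, -12.52, -14.49, -16.46]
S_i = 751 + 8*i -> [751, 759, 767, 775, 783]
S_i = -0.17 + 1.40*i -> [-0.17, 1.23, 2.63, 4.03, 5.43]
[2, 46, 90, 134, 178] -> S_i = 2 + 44*i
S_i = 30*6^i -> [30, 180, 1080, 6480, 38880]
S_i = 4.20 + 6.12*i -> [4.2, 10.32, 16.44, 22.56, 28.68]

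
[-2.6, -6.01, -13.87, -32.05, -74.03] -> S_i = -2.60*2.31^i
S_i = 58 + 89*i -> [58, 147, 236, 325, 414]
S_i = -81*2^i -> [-81, -162, -324, -648, -1296]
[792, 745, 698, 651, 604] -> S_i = 792 + -47*i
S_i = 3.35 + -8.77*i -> [3.35, -5.42, -14.19, -22.96, -31.73]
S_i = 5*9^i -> [5, 45, 405, 3645, 32805]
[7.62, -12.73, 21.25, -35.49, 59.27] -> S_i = 7.62*(-1.67)^i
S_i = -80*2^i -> [-80, -160, -320, -640, -1280]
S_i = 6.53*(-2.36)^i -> [6.53, -15.41, 36.37, -85.83, 202.56]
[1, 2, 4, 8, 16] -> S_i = 1*2^i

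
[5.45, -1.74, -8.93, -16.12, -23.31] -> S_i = 5.45 + -7.19*i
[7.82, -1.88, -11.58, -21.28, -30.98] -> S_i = 7.82 + -9.70*i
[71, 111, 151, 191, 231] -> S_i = 71 + 40*i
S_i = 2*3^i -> [2, 6, 18, 54, 162]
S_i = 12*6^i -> [12, 72, 432, 2592, 15552]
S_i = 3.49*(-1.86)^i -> [3.49, -6.49, 12.07, -22.46, 41.77]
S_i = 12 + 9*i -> [12, 21, 30, 39, 48]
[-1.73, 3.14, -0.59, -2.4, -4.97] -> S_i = Random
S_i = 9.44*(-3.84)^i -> [9.44, -36.25, 139.2, -534.52, 2052.56]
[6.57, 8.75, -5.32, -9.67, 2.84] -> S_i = Random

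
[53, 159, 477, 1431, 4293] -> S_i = 53*3^i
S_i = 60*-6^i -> [60, -360, 2160, -12960, 77760]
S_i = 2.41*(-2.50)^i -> [2.41, -6.02, 15.06, -37.66, 94.14]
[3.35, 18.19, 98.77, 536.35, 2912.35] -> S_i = 3.35*5.43^i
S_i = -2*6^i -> [-2, -12, -72, -432, -2592]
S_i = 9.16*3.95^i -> [9.16, 36.18, 142.92, 564.53, 2229.89]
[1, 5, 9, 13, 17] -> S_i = 1 + 4*i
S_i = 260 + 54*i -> [260, 314, 368, 422, 476]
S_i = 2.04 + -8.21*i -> [2.04, -6.17, -14.38, -22.59, -30.8]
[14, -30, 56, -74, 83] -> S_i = Random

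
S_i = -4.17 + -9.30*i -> [-4.17, -13.47, -22.77, -32.07, -41.37]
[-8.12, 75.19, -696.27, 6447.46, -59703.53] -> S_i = -8.12*(-9.26)^i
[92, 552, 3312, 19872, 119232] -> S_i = 92*6^i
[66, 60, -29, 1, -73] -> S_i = Random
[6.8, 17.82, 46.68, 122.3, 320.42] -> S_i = 6.80*2.62^i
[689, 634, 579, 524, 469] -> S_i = 689 + -55*i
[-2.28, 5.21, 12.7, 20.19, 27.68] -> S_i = -2.28 + 7.49*i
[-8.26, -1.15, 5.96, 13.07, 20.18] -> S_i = -8.26 + 7.11*i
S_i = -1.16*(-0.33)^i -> [-1.16, 0.38, -0.13, 0.04, -0.01]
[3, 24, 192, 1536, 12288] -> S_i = 3*8^i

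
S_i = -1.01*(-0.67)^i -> [-1.01, 0.68, -0.45, 0.3, -0.2]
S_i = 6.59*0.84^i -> [6.59, 5.54, 4.65, 3.91, 3.28]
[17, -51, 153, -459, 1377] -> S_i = 17*-3^i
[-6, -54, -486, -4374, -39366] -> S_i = -6*9^i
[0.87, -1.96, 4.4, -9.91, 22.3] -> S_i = 0.87*(-2.25)^i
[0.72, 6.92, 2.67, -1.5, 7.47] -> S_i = Random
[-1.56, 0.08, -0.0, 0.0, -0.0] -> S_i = -1.56*(-0.05)^i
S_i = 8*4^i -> [8, 32, 128, 512, 2048]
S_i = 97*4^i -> [97, 388, 1552, 6208, 24832]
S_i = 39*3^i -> [39, 117, 351, 1053, 3159]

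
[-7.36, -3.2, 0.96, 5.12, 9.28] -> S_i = -7.36 + 4.16*i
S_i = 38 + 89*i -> [38, 127, 216, 305, 394]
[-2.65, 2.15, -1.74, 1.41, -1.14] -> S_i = -2.65*(-0.81)^i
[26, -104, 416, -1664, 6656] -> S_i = 26*-4^i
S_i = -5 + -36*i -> [-5, -41, -77, -113, -149]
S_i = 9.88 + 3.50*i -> [9.88, 13.38, 16.88, 20.38, 23.88]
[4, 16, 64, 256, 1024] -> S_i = 4*4^i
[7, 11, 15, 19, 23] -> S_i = 7 + 4*i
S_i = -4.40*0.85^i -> [-4.4, -3.74, -3.18, -2.7, -2.3]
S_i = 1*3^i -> [1, 3, 9, 27, 81]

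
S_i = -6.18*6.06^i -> [-6.18, -37.45, -226.95, -1375.33, -8334.49]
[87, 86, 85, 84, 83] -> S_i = 87 + -1*i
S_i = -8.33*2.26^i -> [-8.33, -18.83, -42.55, -96.15, -217.31]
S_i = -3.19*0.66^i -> [-3.19, -2.11, -1.39, -0.92, -0.61]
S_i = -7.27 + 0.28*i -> [-7.27, -6.99, -6.71, -6.43, -6.15]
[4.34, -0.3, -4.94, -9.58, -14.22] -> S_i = 4.34 + -4.64*i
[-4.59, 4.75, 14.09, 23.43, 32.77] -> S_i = -4.59 + 9.34*i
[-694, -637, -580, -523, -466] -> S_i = -694 + 57*i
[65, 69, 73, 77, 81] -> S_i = 65 + 4*i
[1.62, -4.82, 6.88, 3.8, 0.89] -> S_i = Random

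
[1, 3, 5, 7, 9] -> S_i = 1 + 2*i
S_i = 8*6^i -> [8, 48, 288, 1728, 10368]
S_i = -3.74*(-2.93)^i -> [-3.74, 10.96, -32.11, 94.08, -275.64]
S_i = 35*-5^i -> [35, -175, 875, -4375, 21875]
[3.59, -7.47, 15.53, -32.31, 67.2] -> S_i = 3.59*(-2.08)^i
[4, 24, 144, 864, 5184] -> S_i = 4*6^i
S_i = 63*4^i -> [63, 252, 1008, 4032, 16128]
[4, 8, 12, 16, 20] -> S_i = 4 + 4*i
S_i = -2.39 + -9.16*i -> [-2.39, -11.55, -20.71, -29.87, -39.03]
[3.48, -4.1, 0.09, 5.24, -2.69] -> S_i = Random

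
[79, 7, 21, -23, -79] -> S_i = Random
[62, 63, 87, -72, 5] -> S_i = Random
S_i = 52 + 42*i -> [52, 94, 136, 178, 220]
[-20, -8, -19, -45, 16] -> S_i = Random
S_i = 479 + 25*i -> [479, 504, 529, 554, 579]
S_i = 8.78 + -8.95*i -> [8.78, -0.17, -9.12, -18.07, -27.02]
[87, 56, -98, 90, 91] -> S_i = Random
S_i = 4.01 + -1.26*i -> [4.01, 2.75, 1.49, 0.23, -1.03]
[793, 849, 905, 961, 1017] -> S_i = 793 + 56*i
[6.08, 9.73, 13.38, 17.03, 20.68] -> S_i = 6.08 + 3.65*i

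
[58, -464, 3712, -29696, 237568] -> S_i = 58*-8^i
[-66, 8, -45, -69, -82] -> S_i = Random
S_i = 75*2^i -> [75, 150, 300, 600, 1200]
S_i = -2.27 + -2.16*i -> [-2.27, -4.43, -6.59, -8.75, -10.91]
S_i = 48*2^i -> [48, 96, 192, 384, 768]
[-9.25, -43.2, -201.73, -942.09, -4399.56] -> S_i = -9.25*4.67^i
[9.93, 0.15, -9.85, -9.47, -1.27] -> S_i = Random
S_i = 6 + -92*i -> [6, -86, -178, -270, -362]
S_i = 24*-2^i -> [24, -48, 96, -192, 384]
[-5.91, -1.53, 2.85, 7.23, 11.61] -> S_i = -5.91 + 4.38*i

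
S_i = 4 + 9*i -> [4, 13, 22, 31, 40]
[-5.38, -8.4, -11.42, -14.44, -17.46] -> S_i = -5.38 + -3.02*i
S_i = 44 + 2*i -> [44, 46, 48, 50, 52]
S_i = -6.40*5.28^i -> [-6.4, -33.79, -178.42, -942.07, -4974.11]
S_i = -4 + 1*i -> [-4, -3, -2, -1, 0]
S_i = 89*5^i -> [89, 445, 2225, 11125, 55625]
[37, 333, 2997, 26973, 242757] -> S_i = 37*9^i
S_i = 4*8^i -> [4, 32, 256, 2048, 16384]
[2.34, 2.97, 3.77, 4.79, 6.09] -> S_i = 2.34*1.27^i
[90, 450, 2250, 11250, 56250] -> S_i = 90*5^i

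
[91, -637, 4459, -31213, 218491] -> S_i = 91*-7^i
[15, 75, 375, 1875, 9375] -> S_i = 15*5^i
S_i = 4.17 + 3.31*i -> [4.17, 7.48, 10.79, 14.1, 17.41]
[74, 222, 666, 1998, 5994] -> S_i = 74*3^i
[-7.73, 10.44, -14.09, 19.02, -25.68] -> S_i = -7.73*(-1.35)^i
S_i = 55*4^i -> [55, 220, 880, 3520, 14080]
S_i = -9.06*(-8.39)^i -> [-9.06, 76.01, -637.75, 5350.74, -44892.73]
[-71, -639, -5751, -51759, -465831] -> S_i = -71*9^i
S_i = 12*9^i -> [12, 108, 972, 8748, 78732]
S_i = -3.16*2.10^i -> [-3.16, -6.64, -13.94, -29.26, -61.46]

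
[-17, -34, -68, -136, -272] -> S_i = -17*2^i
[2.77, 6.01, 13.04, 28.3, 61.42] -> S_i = 2.77*2.17^i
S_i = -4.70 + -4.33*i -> [-4.7, -9.03, -13.36, -17.69, -22.02]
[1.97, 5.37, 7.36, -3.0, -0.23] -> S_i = Random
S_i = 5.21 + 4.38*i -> [5.21, 9.59, 13.97, 18.35, 22.73]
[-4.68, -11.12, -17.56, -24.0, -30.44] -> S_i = -4.68 + -6.44*i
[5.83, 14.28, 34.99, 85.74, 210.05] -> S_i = 5.83*2.45^i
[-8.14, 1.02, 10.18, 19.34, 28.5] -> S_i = -8.14 + 9.16*i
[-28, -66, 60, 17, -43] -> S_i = Random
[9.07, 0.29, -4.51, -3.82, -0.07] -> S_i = Random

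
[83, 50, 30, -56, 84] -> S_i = Random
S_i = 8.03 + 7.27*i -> [8.03, 15.3, 22.57, 29.84, 37.11]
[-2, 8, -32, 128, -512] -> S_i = -2*-4^i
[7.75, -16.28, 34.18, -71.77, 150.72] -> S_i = 7.75*(-2.10)^i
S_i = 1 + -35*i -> [1, -34, -69, -104, -139]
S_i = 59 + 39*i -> [59, 98, 137, 176, 215]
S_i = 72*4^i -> [72, 288, 1152, 4608, 18432]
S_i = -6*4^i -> [-6, -24, -96, -384, -1536]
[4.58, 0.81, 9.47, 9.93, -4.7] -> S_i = Random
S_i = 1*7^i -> [1, 7, 49, 343, 2401]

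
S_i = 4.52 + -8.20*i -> [4.52, -3.68, -11.88, -20.08, -28.28]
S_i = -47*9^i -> [-47, -423, -3807, -34263, -308367]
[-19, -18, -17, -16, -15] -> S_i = -19 + 1*i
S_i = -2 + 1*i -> [-2, -1, 0, 1, 2]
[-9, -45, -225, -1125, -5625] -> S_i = -9*5^i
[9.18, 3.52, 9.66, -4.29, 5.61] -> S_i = Random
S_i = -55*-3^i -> [-55, 165, -495, 1485, -4455]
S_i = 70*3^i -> [70, 210, 630, 1890, 5670]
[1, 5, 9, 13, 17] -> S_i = 1 + 4*i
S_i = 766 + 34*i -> [766, 800, 834, 868, 902]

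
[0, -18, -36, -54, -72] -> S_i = 0 + -18*i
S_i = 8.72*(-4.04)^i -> [8.72, -35.23, 142.32, -574.99, 2322.96]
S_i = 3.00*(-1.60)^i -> [3.0, -4.8, 7.68, -12.29, 19.66]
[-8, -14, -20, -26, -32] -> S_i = -8 + -6*i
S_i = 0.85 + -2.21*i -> [0.85, -1.36, -3.57, -5.78, -7.99]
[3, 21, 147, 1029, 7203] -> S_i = 3*7^i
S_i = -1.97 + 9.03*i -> [-1.97, 7.06, 16.09, 25.12, 34.15]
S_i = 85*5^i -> [85, 425, 2125, 10625, 53125]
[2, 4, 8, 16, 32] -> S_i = 2*2^i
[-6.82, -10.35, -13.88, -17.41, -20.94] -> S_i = -6.82 + -3.53*i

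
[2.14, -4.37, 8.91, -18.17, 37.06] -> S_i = 2.14*(-2.04)^i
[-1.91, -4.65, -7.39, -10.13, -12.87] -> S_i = -1.91 + -2.74*i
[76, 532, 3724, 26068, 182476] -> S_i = 76*7^i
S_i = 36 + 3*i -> [36, 39, 42, 45, 48]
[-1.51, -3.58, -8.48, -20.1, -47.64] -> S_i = -1.51*2.37^i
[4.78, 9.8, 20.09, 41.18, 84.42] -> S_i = 4.78*2.05^i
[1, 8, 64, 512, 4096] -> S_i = 1*8^i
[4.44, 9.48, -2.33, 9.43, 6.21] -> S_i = Random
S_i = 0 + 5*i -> [0, 5, 10, 15, 20]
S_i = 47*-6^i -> [47, -282, 1692, -10152, 60912]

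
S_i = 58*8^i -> [58, 464, 3712, 29696, 237568]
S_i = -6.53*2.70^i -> [-6.53, -17.63, -47.6, -128.53, -347.03]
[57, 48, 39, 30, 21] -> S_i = 57 + -9*i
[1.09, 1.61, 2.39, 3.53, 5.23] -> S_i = 1.09*1.48^i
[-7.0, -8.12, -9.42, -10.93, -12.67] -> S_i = -7.00*1.16^i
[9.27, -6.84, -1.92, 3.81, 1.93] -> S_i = Random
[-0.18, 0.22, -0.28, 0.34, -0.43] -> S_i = -0.18*(-1.24)^i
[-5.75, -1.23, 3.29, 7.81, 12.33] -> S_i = -5.75 + 4.52*i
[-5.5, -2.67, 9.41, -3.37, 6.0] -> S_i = Random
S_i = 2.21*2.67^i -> [2.21, 5.9, 15.75, 42.07, 112.31]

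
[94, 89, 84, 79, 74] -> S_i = 94 + -5*i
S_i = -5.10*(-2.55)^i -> [-5.1, 13.0, -33.16, 84.57, -215.64]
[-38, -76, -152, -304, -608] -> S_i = -38*2^i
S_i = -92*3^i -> [-92, -276, -828, -2484, -7452]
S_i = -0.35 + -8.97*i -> [-0.35, -9.32, -18.29, -27.26, -36.23]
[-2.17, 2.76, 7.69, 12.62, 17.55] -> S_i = -2.17 + 4.93*i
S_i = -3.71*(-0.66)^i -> [-3.71, 2.45, -1.62, 1.07, -0.7]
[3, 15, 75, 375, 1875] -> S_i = 3*5^i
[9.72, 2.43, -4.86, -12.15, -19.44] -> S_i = 9.72 + -7.29*i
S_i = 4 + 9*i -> [4, 13, 22, 31, 40]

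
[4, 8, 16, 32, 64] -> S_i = 4*2^i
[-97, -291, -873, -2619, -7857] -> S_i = -97*3^i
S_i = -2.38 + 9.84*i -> [-2.38, 7.46, 17.3, 27.14, 36.98]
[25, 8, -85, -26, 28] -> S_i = Random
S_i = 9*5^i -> [9, 45, 225, 1125, 5625]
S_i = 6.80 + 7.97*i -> [6.8, 14.77, 22.74, 30.71, 38.68]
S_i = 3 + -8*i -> [3, -5, -13, -21, -29]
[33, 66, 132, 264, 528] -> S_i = 33*2^i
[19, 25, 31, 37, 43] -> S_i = 19 + 6*i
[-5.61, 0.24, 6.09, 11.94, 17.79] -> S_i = -5.61 + 5.85*i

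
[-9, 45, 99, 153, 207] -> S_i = -9 + 54*i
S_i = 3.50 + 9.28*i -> [3.5, 12.78, 22.06, 31.34, 40.62]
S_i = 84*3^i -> [84, 252, 756, 2268, 6804]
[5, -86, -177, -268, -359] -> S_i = 5 + -91*i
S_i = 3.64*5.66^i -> [3.64, 20.6, 116.61, 660.01, 3735.66]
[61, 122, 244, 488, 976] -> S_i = 61*2^i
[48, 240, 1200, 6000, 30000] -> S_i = 48*5^i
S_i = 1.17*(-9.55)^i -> [1.17, -11.17, 106.71, -1019.05, 9731.94]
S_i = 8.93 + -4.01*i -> [8.93, 4.92, 0.91, -3.1, -7.11]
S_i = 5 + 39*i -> [5, 44, 83, 122, 161]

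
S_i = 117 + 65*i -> [117, 182, 247, 312, 377]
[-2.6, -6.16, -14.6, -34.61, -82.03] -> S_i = -2.60*2.37^i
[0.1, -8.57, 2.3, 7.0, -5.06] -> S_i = Random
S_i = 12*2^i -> [12, 24, 48, 96, 192]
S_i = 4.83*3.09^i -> [4.83, 14.92, 46.12, 142.5, 440.33]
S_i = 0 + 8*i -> [0, 8, 16, 24, 32]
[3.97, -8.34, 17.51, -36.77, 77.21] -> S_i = 3.97*(-2.10)^i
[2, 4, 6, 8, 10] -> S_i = 2 + 2*i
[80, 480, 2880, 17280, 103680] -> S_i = 80*6^i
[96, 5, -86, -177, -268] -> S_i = 96 + -91*i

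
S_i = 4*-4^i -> [4, -16, 64, -256, 1024]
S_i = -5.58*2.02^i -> [-5.58, -11.27, -22.77, -45.99, -92.91]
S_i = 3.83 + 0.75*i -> [3.83, 4.58, 5.33, 6.08, 6.83]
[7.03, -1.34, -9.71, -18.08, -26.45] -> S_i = 7.03 + -8.37*i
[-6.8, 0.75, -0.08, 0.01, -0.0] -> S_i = -6.80*(-0.11)^i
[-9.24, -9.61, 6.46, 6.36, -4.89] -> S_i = Random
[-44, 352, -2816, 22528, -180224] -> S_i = -44*-8^i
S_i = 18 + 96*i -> [18, 114, 210, 306, 402]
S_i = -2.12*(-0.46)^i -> [-2.12, 0.98, -0.45, 0.21, -0.09]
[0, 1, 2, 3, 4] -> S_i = 0 + 1*i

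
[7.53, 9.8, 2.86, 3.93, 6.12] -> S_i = Random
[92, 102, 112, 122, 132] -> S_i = 92 + 10*i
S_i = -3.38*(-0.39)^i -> [-3.38, 1.32, -0.51, 0.2, -0.08]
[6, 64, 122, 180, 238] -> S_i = 6 + 58*i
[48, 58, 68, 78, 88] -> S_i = 48 + 10*i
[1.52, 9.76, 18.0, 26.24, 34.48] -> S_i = 1.52 + 8.24*i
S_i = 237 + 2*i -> [237, 239, 241, 243, 245]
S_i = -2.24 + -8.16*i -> [-2.24, -10.4, -18.56, -26.72, -34.88]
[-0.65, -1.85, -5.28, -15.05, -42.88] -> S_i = -0.65*2.85^i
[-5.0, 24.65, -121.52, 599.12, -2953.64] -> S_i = -5.00*(-4.93)^i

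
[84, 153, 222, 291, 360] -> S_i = 84 + 69*i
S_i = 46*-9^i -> [46, -414, 3726, -33534, 301806]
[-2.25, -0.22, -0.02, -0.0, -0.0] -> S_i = -2.25*0.10^i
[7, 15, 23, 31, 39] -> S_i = 7 + 8*i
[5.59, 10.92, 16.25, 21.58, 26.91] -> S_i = 5.59 + 5.33*i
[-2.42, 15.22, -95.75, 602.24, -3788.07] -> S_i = -2.42*(-6.29)^i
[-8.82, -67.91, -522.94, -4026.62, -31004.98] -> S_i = -8.82*7.70^i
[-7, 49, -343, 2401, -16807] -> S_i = -7*-7^i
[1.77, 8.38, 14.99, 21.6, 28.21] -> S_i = 1.77 + 6.61*i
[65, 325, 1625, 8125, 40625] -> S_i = 65*5^i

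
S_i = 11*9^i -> [11, 99, 891, 8019, 72171]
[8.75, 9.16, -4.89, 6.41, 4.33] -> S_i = Random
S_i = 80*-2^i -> [80, -160, 320, -640, 1280]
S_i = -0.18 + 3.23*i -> [-0.18, 3.05, 6.28, 9.51, 12.74]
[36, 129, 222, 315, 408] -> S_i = 36 + 93*i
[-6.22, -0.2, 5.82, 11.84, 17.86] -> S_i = -6.22 + 6.02*i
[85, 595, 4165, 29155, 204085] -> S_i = 85*7^i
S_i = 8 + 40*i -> [8, 48, 88, 128, 168]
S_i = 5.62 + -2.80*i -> [5.62, 2.82, 0.02, -2.78, -5.58]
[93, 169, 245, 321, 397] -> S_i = 93 + 76*i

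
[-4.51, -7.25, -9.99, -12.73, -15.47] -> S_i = -4.51 + -2.74*i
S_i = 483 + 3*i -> [483, 486, 489, 492, 495]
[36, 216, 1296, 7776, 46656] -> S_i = 36*6^i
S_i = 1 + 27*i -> [1, 28, 55, 82, 109]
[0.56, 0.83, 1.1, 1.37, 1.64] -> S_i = 0.56 + 0.27*i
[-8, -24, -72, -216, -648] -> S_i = -8*3^i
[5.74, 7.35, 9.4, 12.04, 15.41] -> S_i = 5.74*1.28^i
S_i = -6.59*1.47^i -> [-6.59, -9.69, -14.24, -20.93, -30.77]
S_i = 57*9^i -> [57, 513, 4617, 41553, 373977]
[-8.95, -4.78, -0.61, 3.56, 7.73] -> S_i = -8.95 + 4.17*i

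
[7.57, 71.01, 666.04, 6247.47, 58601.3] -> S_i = 7.57*9.38^i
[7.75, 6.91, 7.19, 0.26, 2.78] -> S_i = Random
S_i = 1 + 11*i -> [1, 12, 23, 34, 45]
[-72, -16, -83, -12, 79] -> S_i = Random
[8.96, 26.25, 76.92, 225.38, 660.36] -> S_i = 8.96*2.93^i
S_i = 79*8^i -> [79, 632, 5056, 40448, 323584]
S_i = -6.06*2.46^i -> [-6.06, -14.91, -36.67, -90.21, -221.93]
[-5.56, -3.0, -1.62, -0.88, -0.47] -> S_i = -5.56*0.54^i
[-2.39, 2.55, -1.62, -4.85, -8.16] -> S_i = Random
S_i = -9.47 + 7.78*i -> [-9.47, -1.69, 6.09, 13.87, 21.65]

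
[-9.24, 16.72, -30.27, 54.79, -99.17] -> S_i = -9.24*(-1.81)^i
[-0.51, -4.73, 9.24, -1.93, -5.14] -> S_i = Random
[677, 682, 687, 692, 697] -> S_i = 677 + 5*i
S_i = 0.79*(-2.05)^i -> [0.79, -1.62, 3.32, -6.81, 13.95]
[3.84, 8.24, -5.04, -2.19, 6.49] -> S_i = Random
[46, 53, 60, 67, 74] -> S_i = 46 + 7*i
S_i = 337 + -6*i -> [337, 331, 325, 319, 313]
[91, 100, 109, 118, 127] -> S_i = 91 + 9*i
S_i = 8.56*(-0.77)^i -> [8.56, -6.59, 5.08, -3.91, 3.01]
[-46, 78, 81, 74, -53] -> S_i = Random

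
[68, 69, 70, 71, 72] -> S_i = 68 + 1*i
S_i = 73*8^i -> [73, 584, 4672, 37376, 299008]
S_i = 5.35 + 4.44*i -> [5.35, 9.79, 14.23, 18.67, 23.11]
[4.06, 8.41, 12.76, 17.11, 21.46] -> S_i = 4.06 + 4.35*i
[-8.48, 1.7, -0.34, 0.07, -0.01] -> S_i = -8.48*(-0.20)^i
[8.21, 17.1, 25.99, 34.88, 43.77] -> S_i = 8.21 + 8.89*i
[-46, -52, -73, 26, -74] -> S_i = Random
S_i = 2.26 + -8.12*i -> [2.26, -5.86, -13.98, -22.1, -30.22]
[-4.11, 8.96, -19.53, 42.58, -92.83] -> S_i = -4.11*(-2.18)^i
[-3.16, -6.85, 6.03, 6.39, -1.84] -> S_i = Random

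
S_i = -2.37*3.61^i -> [-2.37, -8.56, -30.89, -111.5, -402.51]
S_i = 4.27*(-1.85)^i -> [4.27, -7.9, 14.61, -27.04, 50.02]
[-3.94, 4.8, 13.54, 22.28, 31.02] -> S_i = -3.94 + 8.74*i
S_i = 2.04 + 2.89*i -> [2.04, 4.93, 7.82, 10.71, 13.6]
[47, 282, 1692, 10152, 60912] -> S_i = 47*6^i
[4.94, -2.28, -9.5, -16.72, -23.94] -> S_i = 4.94 + -7.22*i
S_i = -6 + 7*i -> [-6, 1, 8, 15, 22]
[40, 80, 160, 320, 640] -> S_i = 40*2^i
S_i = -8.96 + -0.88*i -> [-8.96, -9.84, -10.72, -11.6, -12.48]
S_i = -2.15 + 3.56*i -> [-2.15, 1.41, 4.97, 8.53, 12.09]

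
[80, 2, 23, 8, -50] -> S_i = Random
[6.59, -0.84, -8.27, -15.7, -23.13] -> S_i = 6.59 + -7.43*i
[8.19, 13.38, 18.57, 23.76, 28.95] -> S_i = 8.19 + 5.19*i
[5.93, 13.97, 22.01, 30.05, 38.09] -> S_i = 5.93 + 8.04*i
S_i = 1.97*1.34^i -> [1.97, 2.64, 3.54, 4.74, 6.35]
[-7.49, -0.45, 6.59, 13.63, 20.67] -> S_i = -7.49 + 7.04*i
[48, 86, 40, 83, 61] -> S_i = Random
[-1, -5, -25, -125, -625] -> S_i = -1*5^i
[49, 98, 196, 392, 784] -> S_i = 49*2^i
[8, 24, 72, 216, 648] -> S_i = 8*3^i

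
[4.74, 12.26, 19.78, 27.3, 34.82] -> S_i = 4.74 + 7.52*i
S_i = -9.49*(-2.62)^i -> [-9.49, 24.86, -65.14, 170.68, -447.17]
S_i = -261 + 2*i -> [-261, -259, -257, -255, -253]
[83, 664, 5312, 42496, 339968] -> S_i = 83*8^i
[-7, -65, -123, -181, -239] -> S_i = -7 + -58*i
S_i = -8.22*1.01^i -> [-8.22, -8.3, -8.39, -8.47, -8.55]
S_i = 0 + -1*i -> [0, -1, -2, -3, -4]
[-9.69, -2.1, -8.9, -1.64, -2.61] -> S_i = Random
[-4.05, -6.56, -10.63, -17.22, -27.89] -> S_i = -4.05*1.62^i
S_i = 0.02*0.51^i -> [0.02, 0.01, 0.01, 0.0, 0.0]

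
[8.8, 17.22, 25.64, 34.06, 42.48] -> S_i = 8.80 + 8.42*i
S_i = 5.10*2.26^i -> [5.1, 11.53, 26.05, 58.87, 133.05]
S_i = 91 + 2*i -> [91, 93, 95, 97, 99]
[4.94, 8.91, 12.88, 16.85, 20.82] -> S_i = 4.94 + 3.97*i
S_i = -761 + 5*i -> [-761, -756, -751, -746, -741]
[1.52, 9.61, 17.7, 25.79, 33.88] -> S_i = 1.52 + 8.09*i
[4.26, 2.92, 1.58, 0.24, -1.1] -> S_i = 4.26 + -1.34*i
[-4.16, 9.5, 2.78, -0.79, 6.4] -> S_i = Random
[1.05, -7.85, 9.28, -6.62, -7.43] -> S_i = Random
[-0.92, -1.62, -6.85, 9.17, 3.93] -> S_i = Random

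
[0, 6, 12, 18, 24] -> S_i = 0 + 6*i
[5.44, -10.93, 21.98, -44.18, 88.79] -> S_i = 5.44*(-2.01)^i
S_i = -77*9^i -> [-77, -693, -6237, -56133, -505197]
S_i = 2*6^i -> [2, 12, 72, 432, 2592]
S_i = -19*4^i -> [-19, -76, -304, -1216, -4864]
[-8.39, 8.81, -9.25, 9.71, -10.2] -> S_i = -8.39*(-1.05)^i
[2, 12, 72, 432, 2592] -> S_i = 2*6^i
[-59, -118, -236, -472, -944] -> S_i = -59*2^i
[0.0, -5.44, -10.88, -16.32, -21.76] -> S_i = 0.00 + -5.44*i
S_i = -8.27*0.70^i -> [-8.27, -5.79, -4.05, -2.84, -1.99]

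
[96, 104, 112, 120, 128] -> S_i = 96 + 8*i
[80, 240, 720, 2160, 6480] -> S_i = 80*3^i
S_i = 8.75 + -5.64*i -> [8.75, 3.11, -2.53, -8.17, -13.81]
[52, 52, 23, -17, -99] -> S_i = Random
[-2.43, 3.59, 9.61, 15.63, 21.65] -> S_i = -2.43 + 6.02*i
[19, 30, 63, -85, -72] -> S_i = Random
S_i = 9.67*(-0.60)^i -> [9.67, -5.8, 3.48, -2.09, 1.25]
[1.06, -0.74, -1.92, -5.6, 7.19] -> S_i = Random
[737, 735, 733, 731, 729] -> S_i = 737 + -2*i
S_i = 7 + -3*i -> [7, 4, 1, -2, -5]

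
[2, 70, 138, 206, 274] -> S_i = 2 + 68*i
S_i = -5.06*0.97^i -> [-5.06, -4.91, -4.76, -4.62, -4.48]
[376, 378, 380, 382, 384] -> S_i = 376 + 2*i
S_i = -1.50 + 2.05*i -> [-1.5, 0.55, 2.6, 4.65, 6.7]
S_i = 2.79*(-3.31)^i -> [2.79, -9.23, 30.57, -101.18, 334.9]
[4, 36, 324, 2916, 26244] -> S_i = 4*9^i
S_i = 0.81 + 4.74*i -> [0.81, 5.55, 10.29, 15.03, 19.77]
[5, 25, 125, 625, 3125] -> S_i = 5*5^i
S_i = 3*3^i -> [3, 9, 27, 81, 243]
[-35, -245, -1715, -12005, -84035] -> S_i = -35*7^i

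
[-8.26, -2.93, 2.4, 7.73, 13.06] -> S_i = -8.26 + 5.33*i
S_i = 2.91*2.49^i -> [2.91, 7.25, 18.04, 44.93, 111.86]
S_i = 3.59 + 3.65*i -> [3.59, 7.24, 10.89, 14.54, 18.19]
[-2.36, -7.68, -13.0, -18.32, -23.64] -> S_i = -2.36 + -5.32*i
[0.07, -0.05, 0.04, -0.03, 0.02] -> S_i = 0.07*(-0.75)^i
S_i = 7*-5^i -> [7, -35, 175, -875, 4375]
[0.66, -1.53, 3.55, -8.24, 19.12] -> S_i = 0.66*(-2.32)^i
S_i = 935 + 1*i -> [935, 936, 937, 938, 939]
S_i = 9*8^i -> [9, 72, 576, 4608, 36864]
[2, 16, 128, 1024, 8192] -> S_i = 2*8^i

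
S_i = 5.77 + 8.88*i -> [5.77, 14.65, 23.53, 32.41, 41.29]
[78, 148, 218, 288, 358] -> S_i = 78 + 70*i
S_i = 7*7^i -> [7, 49, 343, 2401, 16807]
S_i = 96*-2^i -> [96, -192, 384, -768, 1536]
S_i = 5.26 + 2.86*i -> [5.26, 8.12, 10.98, 13.84, 16.7]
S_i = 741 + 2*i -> [741, 743, 745, 747, 749]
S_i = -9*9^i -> [-9, -81, -729, -6561, -59049]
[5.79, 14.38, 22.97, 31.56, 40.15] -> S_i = 5.79 + 8.59*i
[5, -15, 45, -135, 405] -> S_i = 5*-3^i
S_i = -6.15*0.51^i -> [-6.15, -3.14, -1.6, -0.82, -0.42]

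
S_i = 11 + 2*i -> [11, 13, 15, 17, 19]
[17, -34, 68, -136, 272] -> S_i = 17*-2^i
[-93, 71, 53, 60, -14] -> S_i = Random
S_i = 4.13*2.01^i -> [4.13, 8.3, 16.69, 33.54, 67.41]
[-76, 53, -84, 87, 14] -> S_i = Random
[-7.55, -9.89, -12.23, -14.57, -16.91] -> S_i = -7.55 + -2.34*i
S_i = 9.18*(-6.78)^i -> [9.18, -62.24, 421.99, -2861.09, 19398.2]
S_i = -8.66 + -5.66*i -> [-8.66, -14.32, -19.98, -25.64, -31.3]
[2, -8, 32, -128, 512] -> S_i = 2*-4^i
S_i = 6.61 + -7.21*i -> [6.61, -0.6, -7.81, -15.02, -22.23]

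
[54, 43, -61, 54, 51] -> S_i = Random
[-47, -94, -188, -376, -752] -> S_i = -47*2^i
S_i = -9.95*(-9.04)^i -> [-9.95, 89.95, -813.13, 7350.69, -66450.28]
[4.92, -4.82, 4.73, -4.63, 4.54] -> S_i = 4.92*(-0.98)^i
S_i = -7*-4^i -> [-7, 28, -112, 448, -1792]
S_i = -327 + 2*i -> [-327, -325, -323, -321, -319]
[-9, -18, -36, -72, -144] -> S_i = -9*2^i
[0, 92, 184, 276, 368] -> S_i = 0 + 92*i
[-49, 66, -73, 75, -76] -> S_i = Random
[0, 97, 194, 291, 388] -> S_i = 0 + 97*i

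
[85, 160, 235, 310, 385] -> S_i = 85 + 75*i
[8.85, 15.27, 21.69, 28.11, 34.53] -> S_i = 8.85 + 6.42*i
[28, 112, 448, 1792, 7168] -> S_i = 28*4^i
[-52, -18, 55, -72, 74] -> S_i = Random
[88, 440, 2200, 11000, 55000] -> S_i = 88*5^i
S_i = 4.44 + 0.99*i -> [4.44, 5.43, 6.42, 7.41, 8.4]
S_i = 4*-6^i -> [4, -24, 144, -864, 5184]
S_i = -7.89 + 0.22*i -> [-7.89, -7.67, -7.45, -7.23, -7.01]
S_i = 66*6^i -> [66, 396, 2376, 14256, 85536]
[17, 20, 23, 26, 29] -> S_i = 17 + 3*i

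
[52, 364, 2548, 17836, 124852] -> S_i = 52*7^i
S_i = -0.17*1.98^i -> [-0.17, -0.34, -0.67, -1.32, -2.61]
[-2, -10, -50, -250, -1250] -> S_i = -2*5^i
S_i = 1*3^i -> [1, 3, 9, 27, 81]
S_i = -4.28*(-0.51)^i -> [-4.28, 2.18, -1.11, 0.57, -0.29]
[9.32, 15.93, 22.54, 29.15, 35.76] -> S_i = 9.32 + 6.61*i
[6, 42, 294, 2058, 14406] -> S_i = 6*7^i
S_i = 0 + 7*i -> [0, 7, 14, 21, 28]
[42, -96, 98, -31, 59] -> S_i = Random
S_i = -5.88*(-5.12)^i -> [-5.88, 30.11, -154.14, 789.2, -4040.71]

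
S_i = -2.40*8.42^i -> [-2.4, -20.21, -170.15, -1432.67, -12063.12]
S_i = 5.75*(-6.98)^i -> [5.75, -40.14, 280.14, -1955.39, 13648.64]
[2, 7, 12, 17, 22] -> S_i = 2 + 5*i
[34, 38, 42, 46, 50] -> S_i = 34 + 4*i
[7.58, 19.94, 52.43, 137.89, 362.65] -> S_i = 7.58*2.63^i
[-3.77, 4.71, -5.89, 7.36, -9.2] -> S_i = -3.77*(-1.25)^i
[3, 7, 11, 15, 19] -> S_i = 3 + 4*i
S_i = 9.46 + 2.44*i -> [9.46, 11.9, 14.34, 16.78, 19.22]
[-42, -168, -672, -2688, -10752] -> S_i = -42*4^i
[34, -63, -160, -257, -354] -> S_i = 34 + -97*i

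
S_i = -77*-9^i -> [-77, 693, -6237, 56133, -505197]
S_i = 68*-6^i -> [68, -408, 2448, -14688, 88128]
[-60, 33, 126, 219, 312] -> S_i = -60 + 93*i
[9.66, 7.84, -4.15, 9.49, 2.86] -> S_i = Random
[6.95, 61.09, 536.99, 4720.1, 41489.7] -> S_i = 6.95*8.79^i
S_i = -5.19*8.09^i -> [-5.19, -41.99, -339.68, -2747.98, -22231.13]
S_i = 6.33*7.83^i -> [6.33, 49.56, 388.09, 3038.71, 23793.09]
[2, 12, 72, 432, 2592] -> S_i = 2*6^i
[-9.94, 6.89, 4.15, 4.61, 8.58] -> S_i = Random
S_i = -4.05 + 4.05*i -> [-4.05, 0.0, 4.05, 8.1, 12.15]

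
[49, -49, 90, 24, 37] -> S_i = Random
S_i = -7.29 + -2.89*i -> [-7.29, -10.18, -13.07, -15.96, -18.85]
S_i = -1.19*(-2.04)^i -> [-1.19, 2.43, -4.95, 10.1, -20.61]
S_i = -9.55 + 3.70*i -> [-9.55, -5.85, -2.15, 1.55, 5.25]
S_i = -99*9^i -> [-99, -891, -8019, -72171, -649539]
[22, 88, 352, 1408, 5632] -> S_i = 22*4^i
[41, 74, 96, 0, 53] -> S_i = Random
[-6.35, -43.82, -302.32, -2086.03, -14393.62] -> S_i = -6.35*6.90^i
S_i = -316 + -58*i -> [-316, -374, -432, -490, -548]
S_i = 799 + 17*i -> [799, 816, 833, 850, 867]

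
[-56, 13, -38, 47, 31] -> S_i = Random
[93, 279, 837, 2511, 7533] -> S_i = 93*3^i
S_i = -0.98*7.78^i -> [-0.98, -7.62, -59.32, -461.49, -3590.41]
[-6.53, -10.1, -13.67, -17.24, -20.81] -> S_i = -6.53 + -3.57*i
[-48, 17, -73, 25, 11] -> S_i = Random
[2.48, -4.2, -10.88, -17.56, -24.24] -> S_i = 2.48 + -6.68*i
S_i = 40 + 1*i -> [40, 41, 42, 43, 44]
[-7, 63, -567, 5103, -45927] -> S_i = -7*-9^i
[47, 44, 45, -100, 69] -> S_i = Random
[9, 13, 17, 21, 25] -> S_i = 9 + 4*i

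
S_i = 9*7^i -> [9, 63, 441, 3087, 21609]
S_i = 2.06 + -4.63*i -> [2.06, -2.57, -7.2, -11.83, -16.46]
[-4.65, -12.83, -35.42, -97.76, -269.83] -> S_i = -4.65*2.76^i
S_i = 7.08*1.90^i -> [7.08, 13.45, 25.56, 48.56, 92.27]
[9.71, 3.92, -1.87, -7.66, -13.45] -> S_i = 9.71 + -5.79*i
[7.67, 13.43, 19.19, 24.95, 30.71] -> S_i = 7.67 + 5.76*i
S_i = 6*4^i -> [6, 24, 96, 384, 1536]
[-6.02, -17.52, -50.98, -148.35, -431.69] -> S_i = -6.02*2.91^i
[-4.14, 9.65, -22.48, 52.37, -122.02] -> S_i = -4.14*(-2.33)^i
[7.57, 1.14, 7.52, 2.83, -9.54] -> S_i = Random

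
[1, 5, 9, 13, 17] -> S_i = 1 + 4*i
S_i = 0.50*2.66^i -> [0.5, 1.33, 3.54, 9.41, 25.03]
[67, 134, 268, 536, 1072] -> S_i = 67*2^i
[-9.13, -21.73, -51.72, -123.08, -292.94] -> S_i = -9.13*2.38^i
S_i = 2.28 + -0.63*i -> [2.28, 1.65, 1.02, 0.39, -0.24]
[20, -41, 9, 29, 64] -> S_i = Random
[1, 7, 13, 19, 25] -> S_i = 1 + 6*i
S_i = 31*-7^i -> [31, -217, 1519, -10633, 74431]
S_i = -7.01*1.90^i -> [-7.01, -13.32, -25.31, -48.08, -91.36]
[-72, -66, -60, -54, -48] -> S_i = -72 + 6*i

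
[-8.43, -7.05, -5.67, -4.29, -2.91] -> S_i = -8.43 + 1.38*i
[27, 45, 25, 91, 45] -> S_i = Random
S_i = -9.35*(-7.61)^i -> [-9.35, 71.15, -541.48, 4120.65, -31358.14]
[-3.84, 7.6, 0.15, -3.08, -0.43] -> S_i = Random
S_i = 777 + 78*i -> [777, 855, 933, 1011, 1089]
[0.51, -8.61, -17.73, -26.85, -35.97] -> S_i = 0.51 + -9.12*i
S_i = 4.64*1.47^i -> [4.64, 6.82, 10.03, 14.74, 21.67]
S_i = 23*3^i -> [23, 69, 207, 621, 1863]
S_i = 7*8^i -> [7, 56, 448, 3584, 28672]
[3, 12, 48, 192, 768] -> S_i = 3*4^i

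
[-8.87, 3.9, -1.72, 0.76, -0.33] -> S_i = -8.87*(-0.44)^i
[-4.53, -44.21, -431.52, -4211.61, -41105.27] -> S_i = -4.53*9.76^i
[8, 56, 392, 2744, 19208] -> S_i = 8*7^i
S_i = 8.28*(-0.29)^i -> [8.28, -2.4, 0.7, -0.2, 0.06]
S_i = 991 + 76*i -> [991, 1067, 1143, 1219, 1295]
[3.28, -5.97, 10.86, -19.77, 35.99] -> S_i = 3.28*(-1.82)^i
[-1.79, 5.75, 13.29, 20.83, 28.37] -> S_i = -1.79 + 7.54*i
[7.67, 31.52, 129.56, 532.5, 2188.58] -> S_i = 7.67*4.11^i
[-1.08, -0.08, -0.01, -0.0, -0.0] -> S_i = -1.08*0.07^i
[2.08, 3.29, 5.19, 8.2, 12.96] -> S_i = 2.08*1.58^i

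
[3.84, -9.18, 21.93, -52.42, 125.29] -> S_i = 3.84*(-2.39)^i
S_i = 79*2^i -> [79, 158, 316, 632, 1264]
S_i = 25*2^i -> [25, 50, 100, 200, 400]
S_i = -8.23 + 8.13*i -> [-8.23, -0.1, 8.03, 16.16, 24.29]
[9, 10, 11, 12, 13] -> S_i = 9 + 1*i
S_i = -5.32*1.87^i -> [-5.32, -9.95, -18.6, -34.79, -65.05]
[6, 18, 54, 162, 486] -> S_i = 6*3^i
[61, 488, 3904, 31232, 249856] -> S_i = 61*8^i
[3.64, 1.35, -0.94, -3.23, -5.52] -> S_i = 3.64 + -2.29*i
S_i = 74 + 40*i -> [74, 114, 154, 194, 234]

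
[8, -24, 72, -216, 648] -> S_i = 8*-3^i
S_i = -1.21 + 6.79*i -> [-1.21, 5.58, 12.37, 19.16, 25.95]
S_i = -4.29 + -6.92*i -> [-4.29, -11.21, -18.13, -25.05, -31.97]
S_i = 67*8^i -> [67, 536, 4288, 34304, 274432]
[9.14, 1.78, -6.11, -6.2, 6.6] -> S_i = Random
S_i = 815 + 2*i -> [815, 817, 819, 821, 823]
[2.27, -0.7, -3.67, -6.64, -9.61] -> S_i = 2.27 + -2.97*i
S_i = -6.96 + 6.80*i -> [-6.96, -0.16, 6.64, 13.44, 20.24]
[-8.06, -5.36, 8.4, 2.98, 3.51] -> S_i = Random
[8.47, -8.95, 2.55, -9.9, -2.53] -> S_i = Random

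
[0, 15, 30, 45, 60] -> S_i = 0 + 15*i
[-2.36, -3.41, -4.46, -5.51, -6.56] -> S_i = -2.36 + -1.05*i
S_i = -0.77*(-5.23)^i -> [-0.77, 4.03, -21.06, 110.15, -576.1]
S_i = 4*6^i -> [4, 24, 144, 864, 5184]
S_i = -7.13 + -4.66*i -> [-7.13, -11.79, -16.45, -21.11, -25.77]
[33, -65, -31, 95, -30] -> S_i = Random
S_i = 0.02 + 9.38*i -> [0.02, 9.4, 18.78, 28.16, 37.54]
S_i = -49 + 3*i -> [-49, -46, -43, -40, -37]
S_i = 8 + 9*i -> [8, 17, 26, 35, 44]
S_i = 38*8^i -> [38, 304, 2432, 19456, 155648]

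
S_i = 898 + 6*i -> [898, 904, 910, 916, 922]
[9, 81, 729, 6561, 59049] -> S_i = 9*9^i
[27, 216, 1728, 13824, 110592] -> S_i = 27*8^i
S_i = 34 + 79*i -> [34, 113, 192, 271, 350]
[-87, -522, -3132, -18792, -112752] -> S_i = -87*6^i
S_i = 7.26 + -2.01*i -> [7.26, 5.25, 3.24, 1.23, -0.78]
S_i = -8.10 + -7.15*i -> [-8.1, -15.25, -22.4, -29.55, -36.7]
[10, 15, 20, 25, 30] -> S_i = 10 + 5*i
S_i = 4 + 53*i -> [4, 57, 110, 163, 216]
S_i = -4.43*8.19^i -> [-4.43, -36.28, -297.15, -2433.63, -19931.47]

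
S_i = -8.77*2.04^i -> [-8.77, -17.89, -36.5, -74.45, -151.89]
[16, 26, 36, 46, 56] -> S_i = 16 + 10*i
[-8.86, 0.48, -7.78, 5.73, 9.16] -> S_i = Random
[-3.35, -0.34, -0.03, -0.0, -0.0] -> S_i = -3.35*0.10^i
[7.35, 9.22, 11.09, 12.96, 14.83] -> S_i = 7.35 + 1.87*i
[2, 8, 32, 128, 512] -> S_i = 2*4^i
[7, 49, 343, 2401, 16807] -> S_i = 7*7^i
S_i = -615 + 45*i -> [-615, -570, -525, -480, -435]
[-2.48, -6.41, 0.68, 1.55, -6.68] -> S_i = Random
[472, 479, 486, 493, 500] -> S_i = 472 + 7*i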